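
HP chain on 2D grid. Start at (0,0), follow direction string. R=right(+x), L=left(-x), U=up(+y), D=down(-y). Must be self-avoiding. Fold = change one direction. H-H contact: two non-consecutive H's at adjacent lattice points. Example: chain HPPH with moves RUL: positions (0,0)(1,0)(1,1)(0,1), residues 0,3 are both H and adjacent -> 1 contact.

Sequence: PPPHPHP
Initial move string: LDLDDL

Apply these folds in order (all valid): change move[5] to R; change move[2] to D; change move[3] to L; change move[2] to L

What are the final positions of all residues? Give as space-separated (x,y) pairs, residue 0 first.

Answer: (0,0) (-1,0) (-1,-1) (-2,-1) (-3,-1) (-3,-2) (-2,-2)

Derivation:
Initial moves: LDLDDL
Fold: move[5]->R => LDLDDR (positions: [(0, 0), (-1, 0), (-1, -1), (-2, -1), (-2, -2), (-2, -3), (-1, -3)])
Fold: move[2]->D => LDDDDR (positions: [(0, 0), (-1, 0), (-1, -1), (-1, -2), (-1, -3), (-1, -4), (0, -4)])
Fold: move[3]->L => LDDLDR (positions: [(0, 0), (-1, 0), (-1, -1), (-1, -2), (-2, -2), (-2, -3), (-1, -3)])
Fold: move[2]->L => LDLLDR (positions: [(0, 0), (-1, 0), (-1, -1), (-2, -1), (-3, -1), (-3, -2), (-2, -2)])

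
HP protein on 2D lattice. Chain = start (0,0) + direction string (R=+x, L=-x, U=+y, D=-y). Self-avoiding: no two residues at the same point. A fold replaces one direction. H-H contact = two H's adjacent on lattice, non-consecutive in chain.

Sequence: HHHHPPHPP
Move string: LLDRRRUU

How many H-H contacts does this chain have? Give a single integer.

Positions: [(0, 0), (-1, 0), (-2, 0), (-2, -1), (-1, -1), (0, -1), (1, -1), (1, 0), (1, 1)]
No H-H contacts found.

Answer: 0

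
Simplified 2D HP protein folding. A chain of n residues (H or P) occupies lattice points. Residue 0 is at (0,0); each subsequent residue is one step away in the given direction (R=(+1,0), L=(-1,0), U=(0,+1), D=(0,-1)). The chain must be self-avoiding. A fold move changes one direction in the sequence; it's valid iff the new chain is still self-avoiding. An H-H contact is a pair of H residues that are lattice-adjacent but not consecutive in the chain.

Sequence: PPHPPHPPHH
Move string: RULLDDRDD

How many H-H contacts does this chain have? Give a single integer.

Answer: 0

Derivation:
Positions: [(0, 0), (1, 0), (1, 1), (0, 1), (-1, 1), (-1, 0), (-1, -1), (0, -1), (0, -2), (0, -3)]
No H-H contacts found.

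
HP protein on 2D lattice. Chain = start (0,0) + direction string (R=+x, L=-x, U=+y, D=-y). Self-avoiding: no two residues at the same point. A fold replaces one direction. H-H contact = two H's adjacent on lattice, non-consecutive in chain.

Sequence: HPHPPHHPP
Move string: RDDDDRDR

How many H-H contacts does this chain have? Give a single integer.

Answer: 0

Derivation:
Positions: [(0, 0), (1, 0), (1, -1), (1, -2), (1, -3), (1, -4), (2, -4), (2, -5), (3, -5)]
No H-H contacts found.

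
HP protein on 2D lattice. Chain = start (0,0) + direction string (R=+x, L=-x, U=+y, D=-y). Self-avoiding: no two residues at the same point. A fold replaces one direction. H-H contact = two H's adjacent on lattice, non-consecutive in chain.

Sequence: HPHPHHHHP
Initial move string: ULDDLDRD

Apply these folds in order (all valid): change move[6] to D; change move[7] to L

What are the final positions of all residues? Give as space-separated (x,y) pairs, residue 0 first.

Answer: (0,0) (0,1) (-1,1) (-1,0) (-1,-1) (-2,-1) (-2,-2) (-2,-3) (-3,-3)

Derivation:
Initial moves: ULDDLDRD
Fold: move[6]->D => ULDDLDDD (positions: [(0, 0), (0, 1), (-1, 1), (-1, 0), (-1, -1), (-2, -1), (-2, -2), (-2, -3), (-2, -4)])
Fold: move[7]->L => ULDDLDDL (positions: [(0, 0), (0, 1), (-1, 1), (-1, 0), (-1, -1), (-2, -1), (-2, -2), (-2, -3), (-3, -3)])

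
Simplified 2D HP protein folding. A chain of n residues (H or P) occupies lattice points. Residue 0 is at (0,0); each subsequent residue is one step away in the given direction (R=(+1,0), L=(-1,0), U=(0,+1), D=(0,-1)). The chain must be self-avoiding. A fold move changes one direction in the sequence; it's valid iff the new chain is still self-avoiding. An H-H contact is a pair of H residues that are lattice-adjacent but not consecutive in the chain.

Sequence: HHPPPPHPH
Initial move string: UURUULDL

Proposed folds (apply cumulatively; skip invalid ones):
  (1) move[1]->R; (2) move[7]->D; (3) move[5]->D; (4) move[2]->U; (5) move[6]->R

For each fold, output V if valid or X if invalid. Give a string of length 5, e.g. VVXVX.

Initial: UURUULDL -> [(0, 0), (0, 1), (0, 2), (1, 2), (1, 3), (1, 4), (0, 4), (0, 3), (-1, 3)]
Fold 1: move[1]->R => URRUULDL VALID
Fold 2: move[7]->D => URRUULDD INVALID (collision), skipped
Fold 3: move[5]->D => URRUUDDL INVALID (collision), skipped
Fold 4: move[2]->U => URUUULDL VALID
Fold 5: move[6]->R => URUUULRL INVALID (collision), skipped

Answer: VXXVX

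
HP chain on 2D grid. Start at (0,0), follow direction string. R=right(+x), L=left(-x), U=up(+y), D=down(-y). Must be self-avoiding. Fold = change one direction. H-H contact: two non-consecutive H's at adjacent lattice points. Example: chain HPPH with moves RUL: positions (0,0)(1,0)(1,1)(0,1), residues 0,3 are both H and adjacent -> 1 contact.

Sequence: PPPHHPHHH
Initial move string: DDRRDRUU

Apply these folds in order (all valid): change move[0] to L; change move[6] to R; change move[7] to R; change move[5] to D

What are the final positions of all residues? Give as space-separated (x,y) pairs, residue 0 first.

Initial moves: DDRRDRUU
Fold: move[0]->L => LDRRDRUU (positions: [(0, 0), (-1, 0), (-1, -1), (0, -1), (1, -1), (1, -2), (2, -2), (2, -1), (2, 0)])
Fold: move[6]->R => LDRRDRRU (positions: [(0, 0), (-1, 0), (-1, -1), (0, -1), (1, -1), (1, -2), (2, -2), (3, -2), (3, -1)])
Fold: move[7]->R => LDRRDRRR (positions: [(0, 0), (-1, 0), (-1, -1), (0, -1), (1, -1), (1, -2), (2, -2), (3, -2), (4, -2)])
Fold: move[5]->D => LDRRDDRR (positions: [(0, 0), (-1, 0), (-1, -1), (0, -1), (1, -1), (1, -2), (1, -3), (2, -3), (3, -3)])

Answer: (0,0) (-1,0) (-1,-1) (0,-1) (1,-1) (1,-2) (1,-3) (2,-3) (3,-3)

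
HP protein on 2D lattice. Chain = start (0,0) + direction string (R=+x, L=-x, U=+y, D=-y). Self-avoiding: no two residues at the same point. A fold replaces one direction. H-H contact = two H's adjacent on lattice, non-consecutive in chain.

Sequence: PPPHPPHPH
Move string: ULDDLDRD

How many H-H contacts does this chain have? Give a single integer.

Positions: [(0, 0), (0, 1), (-1, 1), (-1, 0), (-1, -1), (-2, -1), (-2, -2), (-1, -2), (-1, -3)]
No H-H contacts found.

Answer: 0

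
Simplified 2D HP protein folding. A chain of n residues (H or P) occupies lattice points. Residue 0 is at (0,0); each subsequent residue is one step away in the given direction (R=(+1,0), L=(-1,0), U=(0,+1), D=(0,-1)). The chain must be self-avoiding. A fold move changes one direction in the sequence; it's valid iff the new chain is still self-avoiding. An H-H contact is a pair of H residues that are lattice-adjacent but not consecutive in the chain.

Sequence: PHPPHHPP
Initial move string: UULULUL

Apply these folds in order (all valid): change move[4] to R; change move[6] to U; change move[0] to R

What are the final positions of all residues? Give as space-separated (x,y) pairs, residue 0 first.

Initial moves: UULULUL
Fold: move[4]->R => UULURUL (positions: [(0, 0), (0, 1), (0, 2), (-1, 2), (-1, 3), (0, 3), (0, 4), (-1, 4)])
Fold: move[6]->U => UULURUU (positions: [(0, 0), (0, 1), (0, 2), (-1, 2), (-1, 3), (0, 3), (0, 4), (0, 5)])
Fold: move[0]->R => RULURUU (positions: [(0, 0), (1, 0), (1, 1), (0, 1), (0, 2), (1, 2), (1, 3), (1, 4)])

Answer: (0,0) (1,0) (1,1) (0,1) (0,2) (1,2) (1,3) (1,4)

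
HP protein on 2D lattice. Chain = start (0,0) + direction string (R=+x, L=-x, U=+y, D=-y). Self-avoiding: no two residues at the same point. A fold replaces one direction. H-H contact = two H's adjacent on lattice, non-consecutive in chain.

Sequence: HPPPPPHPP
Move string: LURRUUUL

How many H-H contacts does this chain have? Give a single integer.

Answer: 0

Derivation:
Positions: [(0, 0), (-1, 0), (-1, 1), (0, 1), (1, 1), (1, 2), (1, 3), (1, 4), (0, 4)]
No H-H contacts found.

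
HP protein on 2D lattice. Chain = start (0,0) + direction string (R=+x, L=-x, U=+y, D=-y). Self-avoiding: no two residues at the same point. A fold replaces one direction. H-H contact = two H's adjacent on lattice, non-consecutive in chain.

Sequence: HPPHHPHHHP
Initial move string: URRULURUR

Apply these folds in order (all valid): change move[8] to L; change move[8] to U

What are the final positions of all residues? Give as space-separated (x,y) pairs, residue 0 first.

Initial moves: URRULURUR
Fold: move[8]->L => URRULURUL (positions: [(0, 0), (0, 1), (1, 1), (2, 1), (2, 2), (1, 2), (1, 3), (2, 3), (2, 4), (1, 4)])
Fold: move[8]->U => URRULURUU (positions: [(0, 0), (0, 1), (1, 1), (2, 1), (2, 2), (1, 2), (1, 3), (2, 3), (2, 4), (2, 5)])

Answer: (0,0) (0,1) (1,1) (2,1) (2,2) (1,2) (1,3) (2,3) (2,4) (2,5)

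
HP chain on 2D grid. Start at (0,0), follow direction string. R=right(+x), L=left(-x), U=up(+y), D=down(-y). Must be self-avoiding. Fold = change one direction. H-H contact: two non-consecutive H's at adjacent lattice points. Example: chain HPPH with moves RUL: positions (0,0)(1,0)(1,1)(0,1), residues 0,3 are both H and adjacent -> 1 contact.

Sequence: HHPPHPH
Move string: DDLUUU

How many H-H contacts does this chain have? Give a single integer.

Answer: 1

Derivation:
Positions: [(0, 0), (0, -1), (0, -2), (-1, -2), (-1, -1), (-1, 0), (-1, 1)]
H-H contact: residue 1 @(0,-1) - residue 4 @(-1, -1)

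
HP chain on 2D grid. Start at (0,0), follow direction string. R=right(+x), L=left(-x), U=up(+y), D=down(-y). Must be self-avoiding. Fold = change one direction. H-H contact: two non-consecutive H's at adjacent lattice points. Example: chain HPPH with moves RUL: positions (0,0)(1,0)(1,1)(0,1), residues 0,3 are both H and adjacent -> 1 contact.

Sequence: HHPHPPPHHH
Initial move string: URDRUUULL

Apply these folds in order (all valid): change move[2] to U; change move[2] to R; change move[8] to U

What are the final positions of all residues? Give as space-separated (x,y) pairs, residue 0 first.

Answer: (0,0) (0,1) (1,1) (2,1) (3,1) (3,2) (3,3) (3,4) (2,4) (2,5)

Derivation:
Initial moves: URDRUUULL
Fold: move[2]->U => URURUUULL (positions: [(0, 0), (0, 1), (1, 1), (1, 2), (2, 2), (2, 3), (2, 4), (2, 5), (1, 5), (0, 5)])
Fold: move[2]->R => URRRUUULL (positions: [(0, 0), (0, 1), (1, 1), (2, 1), (3, 1), (3, 2), (3, 3), (3, 4), (2, 4), (1, 4)])
Fold: move[8]->U => URRRUUULU (positions: [(0, 0), (0, 1), (1, 1), (2, 1), (3, 1), (3, 2), (3, 3), (3, 4), (2, 4), (2, 5)])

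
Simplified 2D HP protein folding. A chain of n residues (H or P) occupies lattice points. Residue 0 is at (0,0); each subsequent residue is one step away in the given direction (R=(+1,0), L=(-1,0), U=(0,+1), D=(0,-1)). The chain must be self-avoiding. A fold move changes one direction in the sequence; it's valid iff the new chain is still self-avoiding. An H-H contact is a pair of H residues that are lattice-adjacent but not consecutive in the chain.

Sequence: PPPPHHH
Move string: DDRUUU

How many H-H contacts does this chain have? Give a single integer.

Answer: 0

Derivation:
Positions: [(0, 0), (0, -1), (0, -2), (1, -2), (1, -1), (1, 0), (1, 1)]
No H-H contacts found.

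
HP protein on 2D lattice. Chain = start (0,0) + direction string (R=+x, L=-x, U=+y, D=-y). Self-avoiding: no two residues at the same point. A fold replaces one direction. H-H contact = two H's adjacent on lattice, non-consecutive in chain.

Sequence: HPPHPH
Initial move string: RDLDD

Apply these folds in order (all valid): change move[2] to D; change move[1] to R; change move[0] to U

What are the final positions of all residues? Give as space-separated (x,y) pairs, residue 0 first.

Answer: (0,0) (0,1) (1,1) (1,0) (1,-1) (1,-2)

Derivation:
Initial moves: RDLDD
Fold: move[2]->D => RDDDD (positions: [(0, 0), (1, 0), (1, -1), (1, -2), (1, -3), (1, -4)])
Fold: move[1]->R => RRDDD (positions: [(0, 0), (1, 0), (2, 0), (2, -1), (2, -2), (2, -3)])
Fold: move[0]->U => URDDD (positions: [(0, 0), (0, 1), (1, 1), (1, 0), (1, -1), (1, -2)])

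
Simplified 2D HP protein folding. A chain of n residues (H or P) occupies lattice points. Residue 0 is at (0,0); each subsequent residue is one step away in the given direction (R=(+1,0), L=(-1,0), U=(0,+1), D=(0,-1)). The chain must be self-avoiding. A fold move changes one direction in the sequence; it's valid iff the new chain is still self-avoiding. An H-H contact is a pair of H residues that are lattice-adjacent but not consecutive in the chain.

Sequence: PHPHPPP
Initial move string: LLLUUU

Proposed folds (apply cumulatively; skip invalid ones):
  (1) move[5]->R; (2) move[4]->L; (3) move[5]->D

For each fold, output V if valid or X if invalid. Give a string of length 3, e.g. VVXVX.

Answer: VXX

Derivation:
Initial: LLLUUU -> [(0, 0), (-1, 0), (-2, 0), (-3, 0), (-3, 1), (-3, 2), (-3, 3)]
Fold 1: move[5]->R => LLLUUR VALID
Fold 2: move[4]->L => LLLULR INVALID (collision), skipped
Fold 3: move[5]->D => LLLUUD INVALID (collision), skipped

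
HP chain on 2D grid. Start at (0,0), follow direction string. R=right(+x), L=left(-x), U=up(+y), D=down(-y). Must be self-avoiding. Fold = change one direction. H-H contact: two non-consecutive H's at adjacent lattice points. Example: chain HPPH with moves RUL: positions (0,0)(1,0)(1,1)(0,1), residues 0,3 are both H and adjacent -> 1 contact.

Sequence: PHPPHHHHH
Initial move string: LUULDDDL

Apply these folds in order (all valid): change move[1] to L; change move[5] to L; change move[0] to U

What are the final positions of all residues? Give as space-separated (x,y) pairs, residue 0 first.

Answer: (0,0) (0,1) (-1,1) (-1,2) (-2,2) (-2,1) (-3,1) (-3,0) (-4,0)

Derivation:
Initial moves: LUULDDDL
Fold: move[1]->L => LLULDDDL (positions: [(0, 0), (-1, 0), (-2, 0), (-2, 1), (-3, 1), (-3, 0), (-3, -1), (-3, -2), (-4, -2)])
Fold: move[5]->L => LLULDLDL (positions: [(0, 0), (-1, 0), (-2, 0), (-2, 1), (-3, 1), (-3, 0), (-4, 0), (-4, -1), (-5, -1)])
Fold: move[0]->U => ULULDLDL (positions: [(0, 0), (0, 1), (-1, 1), (-1, 2), (-2, 2), (-2, 1), (-3, 1), (-3, 0), (-4, 0)])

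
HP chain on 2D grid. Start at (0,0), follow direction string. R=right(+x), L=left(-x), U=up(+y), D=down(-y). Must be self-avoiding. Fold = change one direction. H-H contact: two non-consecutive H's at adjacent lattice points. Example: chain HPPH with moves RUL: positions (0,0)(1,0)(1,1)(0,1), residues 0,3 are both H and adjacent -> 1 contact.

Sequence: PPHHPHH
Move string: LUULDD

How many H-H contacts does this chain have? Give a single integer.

Positions: [(0, 0), (-1, 0), (-1, 1), (-1, 2), (-2, 2), (-2, 1), (-2, 0)]
H-H contact: residue 2 @(-1,1) - residue 5 @(-2, 1)

Answer: 1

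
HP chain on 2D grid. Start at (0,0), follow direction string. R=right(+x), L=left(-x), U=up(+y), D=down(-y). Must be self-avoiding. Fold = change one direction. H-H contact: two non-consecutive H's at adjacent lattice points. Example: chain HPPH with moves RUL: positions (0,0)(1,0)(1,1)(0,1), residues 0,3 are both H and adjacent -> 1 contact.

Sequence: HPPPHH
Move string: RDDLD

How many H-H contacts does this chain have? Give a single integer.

Answer: 0

Derivation:
Positions: [(0, 0), (1, 0), (1, -1), (1, -2), (0, -2), (0, -3)]
No H-H contacts found.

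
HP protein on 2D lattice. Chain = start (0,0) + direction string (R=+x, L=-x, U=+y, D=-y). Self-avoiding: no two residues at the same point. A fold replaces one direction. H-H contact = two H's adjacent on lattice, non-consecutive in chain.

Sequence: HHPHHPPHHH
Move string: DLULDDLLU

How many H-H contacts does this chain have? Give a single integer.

Positions: [(0, 0), (0, -1), (-1, -1), (-1, 0), (-2, 0), (-2, -1), (-2, -2), (-3, -2), (-4, -2), (-4, -1)]
H-H contact: residue 0 @(0,0) - residue 3 @(-1, 0)

Answer: 1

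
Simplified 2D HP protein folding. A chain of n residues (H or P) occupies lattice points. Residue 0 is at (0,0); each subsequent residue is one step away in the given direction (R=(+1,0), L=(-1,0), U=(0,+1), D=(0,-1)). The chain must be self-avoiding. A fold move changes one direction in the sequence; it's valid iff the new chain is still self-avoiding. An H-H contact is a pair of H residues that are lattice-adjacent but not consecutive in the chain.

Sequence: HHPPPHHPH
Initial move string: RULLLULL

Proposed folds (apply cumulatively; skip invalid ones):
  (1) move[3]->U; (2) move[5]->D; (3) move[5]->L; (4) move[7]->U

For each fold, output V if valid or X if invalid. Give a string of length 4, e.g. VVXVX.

Initial: RULLLULL -> [(0, 0), (1, 0), (1, 1), (0, 1), (-1, 1), (-2, 1), (-2, 2), (-3, 2), (-4, 2)]
Fold 1: move[3]->U => RULULULL VALID
Fold 2: move[5]->D => RULULDLL VALID
Fold 3: move[5]->L => RULULLLL VALID
Fold 4: move[7]->U => RULULLLU VALID

Answer: VVVV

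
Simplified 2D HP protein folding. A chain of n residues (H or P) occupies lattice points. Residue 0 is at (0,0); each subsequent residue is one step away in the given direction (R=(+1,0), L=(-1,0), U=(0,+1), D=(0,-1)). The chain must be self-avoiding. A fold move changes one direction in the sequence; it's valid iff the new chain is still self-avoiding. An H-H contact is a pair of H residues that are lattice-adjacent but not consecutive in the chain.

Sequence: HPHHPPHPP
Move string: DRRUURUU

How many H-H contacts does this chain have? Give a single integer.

Answer: 0

Derivation:
Positions: [(0, 0), (0, -1), (1, -1), (2, -1), (2, 0), (2, 1), (3, 1), (3, 2), (3, 3)]
No H-H contacts found.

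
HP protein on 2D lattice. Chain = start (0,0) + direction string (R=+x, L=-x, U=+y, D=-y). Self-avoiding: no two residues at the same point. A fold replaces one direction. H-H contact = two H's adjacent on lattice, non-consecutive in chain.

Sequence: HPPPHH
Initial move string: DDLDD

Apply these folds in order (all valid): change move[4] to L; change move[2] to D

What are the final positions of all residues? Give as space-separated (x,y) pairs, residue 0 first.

Answer: (0,0) (0,-1) (0,-2) (0,-3) (0,-4) (-1,-4)

Derivation:
Initial moves: DDLDD
Fold: move[4]->L => DDLDL (positions: [(0, 0), (0, -1), (0, -2), (-1, -2), (-1, -3), (-2, -3)])
Fold: move[2]->D => DDDDL (positions: [(0, 0), (0, -1), (0, -2), (0, -3), (0, -4), (-1, -4)])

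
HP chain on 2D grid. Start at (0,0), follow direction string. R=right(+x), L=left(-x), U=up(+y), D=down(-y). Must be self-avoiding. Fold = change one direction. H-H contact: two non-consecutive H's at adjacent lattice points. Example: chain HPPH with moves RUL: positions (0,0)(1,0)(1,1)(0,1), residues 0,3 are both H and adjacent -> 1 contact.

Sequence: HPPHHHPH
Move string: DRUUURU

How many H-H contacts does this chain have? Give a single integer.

Answer: 1

Derivation:
Positions: [(0, 0), (0, -1), (1, -1), (1, 0), (1, 1), (1, 2), (2, 2), (2, 3)]
H-H contact: residue 0 @(0,0) - residue 3 @(1, 0)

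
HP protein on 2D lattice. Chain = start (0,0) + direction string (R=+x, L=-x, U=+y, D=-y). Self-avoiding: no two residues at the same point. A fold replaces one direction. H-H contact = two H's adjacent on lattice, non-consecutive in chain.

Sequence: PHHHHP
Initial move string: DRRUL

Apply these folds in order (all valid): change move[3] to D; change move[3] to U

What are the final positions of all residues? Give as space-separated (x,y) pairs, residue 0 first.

Answer: (0,0) (0,-1) (1,-1) (2,-1) (2,0) (1,0)

Derivation:
Initial moves: DRRUL
Fold: move[3]->D => DRRDL (positions: [(0, 0), (0, -1), (1, -1), (2, -1), (2, -2), (1, -2)])
Fold: move[3]->U => DRRUL (positions: [(0, 0), (0, -1), (1, -1), (2, -1), (2, 0), (1, 0)])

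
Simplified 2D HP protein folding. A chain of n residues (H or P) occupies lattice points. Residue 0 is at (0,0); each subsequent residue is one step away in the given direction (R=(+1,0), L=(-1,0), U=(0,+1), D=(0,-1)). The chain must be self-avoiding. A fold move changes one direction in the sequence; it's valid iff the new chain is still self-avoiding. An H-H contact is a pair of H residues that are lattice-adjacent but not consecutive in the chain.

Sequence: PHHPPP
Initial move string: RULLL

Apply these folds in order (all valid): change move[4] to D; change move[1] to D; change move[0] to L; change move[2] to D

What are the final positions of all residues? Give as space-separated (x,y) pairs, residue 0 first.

Answer: (0,0) (-1,0) (-1,-1) (-1,-2) (-2,-2) (-2,-3)

Derivation:
Initial moves: RULLL
Fold: move[4]->D => RULLD (positions: [(0, 0), (1, 0), (1, 1), (0, 1), (-1, 1), (-1, 0)])
Fold: move[1]->D => RDLLD (positions: [(0, 0), (1, 0), (1, -1), (0, -1), (-1, -1), (-1, -2)])
Fold: move[0]->L => LDLLD (positions: [(0, 0), (-1, 0), (-1, -1), (-2, -1), (-3, -1), (-3, -2)])
Fold: move[2]->D => LDDLD (positions: [(0, 0), (-1, 0), (-1, -1), (-1, -2), (-2, -2), (-2, -3)])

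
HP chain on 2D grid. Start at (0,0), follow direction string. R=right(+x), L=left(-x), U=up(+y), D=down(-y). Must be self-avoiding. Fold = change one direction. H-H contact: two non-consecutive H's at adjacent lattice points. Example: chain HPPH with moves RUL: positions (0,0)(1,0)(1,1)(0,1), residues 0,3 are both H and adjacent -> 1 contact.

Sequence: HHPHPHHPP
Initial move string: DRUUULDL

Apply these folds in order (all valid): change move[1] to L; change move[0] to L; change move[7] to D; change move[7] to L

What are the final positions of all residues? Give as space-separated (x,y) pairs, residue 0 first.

Initial moves: DRUUULDL
Fold: move[1]->L => DLUUULDL (positions: [(0, 0), (0, -1), (-1, -1), (-1, 0), (-1, 1), (-1, 2), (-2, 2), (-2, 1), (-3, 1)])
Fold: move[0]->L => LLUUULDL (positions: [(0, 0), (-1, 0), (-2, 0), (-2, 1), (-2, 2), (-2, 3), (-3, 3), (-3, 2), (-4, 2)])
Fold: move[7]->D => LLUUULDD (positions: [(0, 0), (-1, 0), (-2, 0), (-2, 1), (-2, 2), (-2, 3), (-3, 3), (-3, 2), (-3, 1)])
Fold: move[7]->L => LLUUULDL (positions: [(0, 0), (-1, 0), (-2, 0), (-2, 1), (-2, 2), (-2, 3), (-3, 3), (-3, 2), (-4, 2)])

Answer: (0,0) (-1,0) (-2,0) (-2,1) (-2,2) (-2,3) (-3,3) (-3,2) (-4,2)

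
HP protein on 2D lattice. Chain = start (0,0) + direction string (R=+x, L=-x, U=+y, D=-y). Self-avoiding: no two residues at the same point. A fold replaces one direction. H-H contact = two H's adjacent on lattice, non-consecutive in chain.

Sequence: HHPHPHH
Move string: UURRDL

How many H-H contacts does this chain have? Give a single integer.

Answer: 2

Derivation:
Positions: [(0, 0), (0, 1), (0, 2), (1, 2), (2, 2), (2, 1), (1, 1)]
H-H contact: residue 1 @(0,1) - residue 6 @(1, 1)
H-H contact: residue 3 @(1,2) - residue 6 @(1, 1)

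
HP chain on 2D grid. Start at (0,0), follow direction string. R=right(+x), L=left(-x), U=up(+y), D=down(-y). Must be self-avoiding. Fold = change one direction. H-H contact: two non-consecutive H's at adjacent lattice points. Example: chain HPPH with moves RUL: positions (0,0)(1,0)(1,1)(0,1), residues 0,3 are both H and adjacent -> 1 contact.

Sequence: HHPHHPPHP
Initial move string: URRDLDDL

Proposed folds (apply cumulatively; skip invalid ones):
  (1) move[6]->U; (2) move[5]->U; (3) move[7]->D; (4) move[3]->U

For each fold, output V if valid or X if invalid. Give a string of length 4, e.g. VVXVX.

Answer: XXVX

Derivation:
Initial: URRDLDDL -> [(0, 0), (0, 1), (1, 1), (2, 1), (2, 0), (1, 0), (1, -1), (1, -2), (0, -2)]
Fold 1: move[6]->U => URRDLDUL INVALID (collision), skipped
Fold 2: move[5]->U => URRDLUDL INVALID (collision), skipped
Fold 3: move[7]->D => URRDLDDD VALID
Fold 4: move[3]->U => URRULDDD INVALID (collision), skipped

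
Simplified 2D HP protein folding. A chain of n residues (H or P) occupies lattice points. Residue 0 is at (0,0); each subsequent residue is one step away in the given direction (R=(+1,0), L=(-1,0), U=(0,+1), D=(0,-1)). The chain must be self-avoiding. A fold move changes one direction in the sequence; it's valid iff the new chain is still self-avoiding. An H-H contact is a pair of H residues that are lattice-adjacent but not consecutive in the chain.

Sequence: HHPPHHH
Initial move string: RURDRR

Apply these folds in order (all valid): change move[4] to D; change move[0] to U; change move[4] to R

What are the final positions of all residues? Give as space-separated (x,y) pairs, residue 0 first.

Initial moves: RURDRR
Fold: move[4]->D => RURDDR (positions: [(0, 0), (1, 0), (1, 1), (2, 1), (2, 0), (2, -1), (3, -1)])
Fold: move[0]->U => UURDDR (positions: [(0, 0), (0, 1), (0, 2), (1, 2), (1, 1), (1, 0), (2, 0)])
Fold: move[4]->R => UURDRR (positions: [(0, 0), (0, 1), (0, 2), (1, 2), (1, 1), (2, 1), (3, 1)])

Answer: (0,0) (0,1) (0,2) (1,2) (1,1) (2,1) (3,1)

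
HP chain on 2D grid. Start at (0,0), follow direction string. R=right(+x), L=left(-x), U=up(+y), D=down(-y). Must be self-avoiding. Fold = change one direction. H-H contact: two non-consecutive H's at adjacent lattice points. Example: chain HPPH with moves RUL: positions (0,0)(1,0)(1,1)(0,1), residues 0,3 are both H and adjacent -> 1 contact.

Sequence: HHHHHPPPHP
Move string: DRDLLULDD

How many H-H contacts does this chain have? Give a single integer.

Positions: [(0, 0), (0, -1), (1, -1), (1, -2), (0, -2), (-1, -2), (-1, -1), (-2, -1), (-2, -2), (-2, -3)]
H-H contact: residue 1 @(0,-1) - residue 4 @(0, -2)

Answer: 1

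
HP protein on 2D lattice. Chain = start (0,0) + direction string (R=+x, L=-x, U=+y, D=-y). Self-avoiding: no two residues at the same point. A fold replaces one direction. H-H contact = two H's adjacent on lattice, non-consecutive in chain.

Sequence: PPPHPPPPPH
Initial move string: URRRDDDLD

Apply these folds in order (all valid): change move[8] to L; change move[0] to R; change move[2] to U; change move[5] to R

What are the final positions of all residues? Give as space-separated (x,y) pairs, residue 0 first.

Initial moves: URRRDDDLD
Fold: move[8]->L => URRRDDDLL (positions: [(0, 0), (0, 1), (1, 1), (2, 1), (3, 1), (3, 0), (3, -1), (3, -2), (2, -2), (1, -2)])
Fold: move[0]->R => RRRRDDDLL (positions: [(0, 0), (1, 0), (2, 0), (3, 0), (4, 0), (4, -1), (4, -2), (4, -3), (3, -3), (2, -3)])
Fold: move[2]->U => RRURDDDLL (positions: [(0, 0), (1, 0), (2, 0), (2, 1), (3, 1), (3, 0), (3, -1), (3, -2), (2, -2), (1, -2)])
Fold: move[5]->R => RRURDRDLL (positions: [(0, 0), (1, 0), (2, 0), (2, 1), (3, 1), (3, 0), (4, 0), (4, -1), (3, -1), (2, -1)])

Answer: (0,0) (1,0) (2,0) (2,1) (3,1) (3,0) (4,0) (4,-1) (3,-1) (2,-1)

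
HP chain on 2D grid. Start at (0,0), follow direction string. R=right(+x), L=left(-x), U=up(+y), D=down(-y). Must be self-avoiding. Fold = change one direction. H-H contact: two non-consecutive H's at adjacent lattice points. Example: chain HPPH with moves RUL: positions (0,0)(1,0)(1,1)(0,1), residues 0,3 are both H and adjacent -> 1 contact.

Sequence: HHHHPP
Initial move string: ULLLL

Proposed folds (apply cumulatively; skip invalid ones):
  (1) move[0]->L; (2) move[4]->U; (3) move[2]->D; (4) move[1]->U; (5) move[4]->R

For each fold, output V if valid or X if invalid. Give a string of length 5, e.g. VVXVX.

Answer: VVVXX

Derivation:
Initial: ULLLL -> [(0, 0), (0, 1), (-1, 1), (-2, 1), (-3, 1), (-4, 1)]
Fold 1: move[0]->L => LLLLL VALID
Fold 2: move[4]->U => LLLLU VALID
Fold 3: move[2]->D => LLDLU VALID
Fold 4: move[1]->U => LUDLU INVALID (collision), skipped
Fold 5: move[4]->R => LLDLR INVALID (collision), skipped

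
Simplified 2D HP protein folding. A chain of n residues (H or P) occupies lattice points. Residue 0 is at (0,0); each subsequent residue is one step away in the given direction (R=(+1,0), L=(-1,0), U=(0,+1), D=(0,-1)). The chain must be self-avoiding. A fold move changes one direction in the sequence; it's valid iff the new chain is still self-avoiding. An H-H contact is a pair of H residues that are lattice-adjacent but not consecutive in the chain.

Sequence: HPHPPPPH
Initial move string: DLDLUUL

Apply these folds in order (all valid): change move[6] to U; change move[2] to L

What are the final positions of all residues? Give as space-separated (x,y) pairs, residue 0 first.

Initial moves: DLDLUUL
Fold: move[6]->U => DLDLUUU (positions: [(0, 0), (0, -1), (-1, -1), (-1, -2), (-2, -2), (-2, -1), (-2, 0), (-2, 1)])
Fold: move[2]->L => DLLLUUU (positions: [(0, 0), (0, -1), (-1, -1), (-2, -1), (-3, -1), (-3, 0), (-3, 1), (-3, 2)])

Answer: (0,0) (0,-1) (-1,-1) (-2,-1) (-3,-1) (-3,0) (-3,1) (-3,2)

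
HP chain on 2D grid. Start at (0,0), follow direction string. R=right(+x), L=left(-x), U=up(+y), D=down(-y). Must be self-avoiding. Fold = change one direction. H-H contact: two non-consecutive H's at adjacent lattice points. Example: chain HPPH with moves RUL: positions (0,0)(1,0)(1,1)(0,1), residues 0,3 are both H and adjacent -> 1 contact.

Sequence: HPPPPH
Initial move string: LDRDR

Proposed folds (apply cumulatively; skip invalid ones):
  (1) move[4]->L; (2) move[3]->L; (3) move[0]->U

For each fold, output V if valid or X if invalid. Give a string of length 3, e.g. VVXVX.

Answer: VXX

Derivation:
Initial: LDRDR -> [(0, 0), (-1, 0), (-1, -1), (0, -1), (0, -2), (1, -2)]
Fold 1: move[4]->L => LDRDL VALID
Fold 2: move[3]->L => LDRLL INVALID (collision), skipped
Fold 3: move[0]->U => UDRDL INVALID (collision), skipped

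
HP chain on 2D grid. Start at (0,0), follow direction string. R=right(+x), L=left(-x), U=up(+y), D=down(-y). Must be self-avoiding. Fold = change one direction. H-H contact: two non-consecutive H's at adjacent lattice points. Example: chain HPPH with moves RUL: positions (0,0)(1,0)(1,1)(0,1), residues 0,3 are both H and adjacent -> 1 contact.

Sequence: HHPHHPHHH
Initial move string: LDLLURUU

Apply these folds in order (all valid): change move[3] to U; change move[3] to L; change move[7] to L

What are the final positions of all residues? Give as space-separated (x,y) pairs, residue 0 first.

Initial moves: LDLLURUU
Fold: move[3]->U => LDLUURUU (positions: [(0, 0), (-1, 0), (-1, -1), (-2, -1), (-2, 0), (-2, 1), (-1, 1), (-1, 2), (-1, 3)])
Fold: move[3]->L => LDLLURUU (positions: [(0, 0), (-1, 0), (-1, -1), (-2, -1), (-3, -1), (-3, 0), (-2, 0), (-2, 1), (-2, 2)])
Fold: move[7]->L => LDLLURUL (positions: [(0, 0), (-1, 0), (-1, -1), (-2, -1), (-3, -1), (-3, 0), (-2, 0), (-2, 1), (-3, 1)])

Answer: (0,0) (-1,0) (-1,-1) (-2,-1) (-3,-1) (-3,0) (-2,0) (-2,1) (-3,1)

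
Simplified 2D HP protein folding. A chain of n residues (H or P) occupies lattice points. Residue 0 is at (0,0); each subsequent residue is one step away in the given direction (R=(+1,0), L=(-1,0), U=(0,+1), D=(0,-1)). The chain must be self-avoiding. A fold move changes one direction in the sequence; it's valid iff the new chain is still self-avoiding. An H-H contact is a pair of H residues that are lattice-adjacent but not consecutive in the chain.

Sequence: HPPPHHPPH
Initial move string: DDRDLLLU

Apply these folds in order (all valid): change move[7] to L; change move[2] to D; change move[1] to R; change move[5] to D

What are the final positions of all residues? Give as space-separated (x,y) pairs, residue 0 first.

Initial moves: DDRDLLLU
Fold: move[7]->L => DDRDLLLL (positions: [(0, 0), (0, -1), (0, -2), (1, -2), (1, -3), (0, -3), (-1, -3), (-2, -3), (-3, -3)])
Fold: move[2]->D => DDDDLLLL (positions: [(0, 0), (0, -1), (0, -2), (0, -3), (0, -4), (-1, -4), (-2, -4), (-3, -4), (-4, -4)])
Fold: move[1]->R => DRDDLLLL (positions: [(0, 0), (0, -1), (1, -1), (1, -2), (1, -3), (0, -3), (-1, -3), (-2, -3), (-3, -3)])
Fold: move[5]->D => DRDDLDLL (positions: [(0, 0), (0, -1), (1, -1), (1, -2), (1, -3), (0, -3), (0, -4), (-1, -4), (-2, -4)])

Answer: (0,0) (0,-1) (1,-1) (1,-2) (1,-3) (0,-3) (0,-4) (-1,-4) (-2,-4)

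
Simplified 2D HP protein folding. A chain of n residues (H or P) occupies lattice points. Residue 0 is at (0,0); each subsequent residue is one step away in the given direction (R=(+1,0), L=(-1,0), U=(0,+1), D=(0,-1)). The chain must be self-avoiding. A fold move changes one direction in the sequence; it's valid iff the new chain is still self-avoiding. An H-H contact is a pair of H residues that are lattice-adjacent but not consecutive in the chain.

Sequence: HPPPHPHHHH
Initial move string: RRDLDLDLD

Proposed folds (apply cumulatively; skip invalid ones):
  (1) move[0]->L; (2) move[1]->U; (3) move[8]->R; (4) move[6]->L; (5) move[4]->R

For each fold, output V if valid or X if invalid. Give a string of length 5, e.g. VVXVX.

Answer: XXXVX

Derivation:
Initial: RRDLDLDLD -> [(0, 0), (1, 0), (2, 0), (2, -1), (1, -1), (1, -2), (0, -2), (0, -3), (-1, -3), (-1, -4)]
Fold 1: move[0]->L => LRDLDLDLD INVALID (collision), skipped
Fold 2: move[1]->U => RUDLDLDLD INVALID (collision), skipped
Fold 3: move[8]->R => RRDLDLDLR INVALID (collision), skipped
Fold 4: move[6]->L => RRDLDLLLD VALID
Fold 5: move[4]->R => RRDLRLLLD INVALID (collision), skipped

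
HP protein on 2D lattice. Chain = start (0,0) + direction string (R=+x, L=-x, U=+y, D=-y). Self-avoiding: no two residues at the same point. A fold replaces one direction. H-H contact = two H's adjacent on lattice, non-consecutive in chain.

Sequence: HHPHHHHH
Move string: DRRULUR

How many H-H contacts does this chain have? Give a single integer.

Positions: [(0, 0), (0, -1), (1, -1), (2, -1), (2, 0), (1, 0), (1, 1), (2, 1)]
H-H contact: residue 0 @(0,0) - residue 5 @(1, 0)
H-H contact: residue 4 @(2,0) - residue 7 @(2, 1)

Answer: 2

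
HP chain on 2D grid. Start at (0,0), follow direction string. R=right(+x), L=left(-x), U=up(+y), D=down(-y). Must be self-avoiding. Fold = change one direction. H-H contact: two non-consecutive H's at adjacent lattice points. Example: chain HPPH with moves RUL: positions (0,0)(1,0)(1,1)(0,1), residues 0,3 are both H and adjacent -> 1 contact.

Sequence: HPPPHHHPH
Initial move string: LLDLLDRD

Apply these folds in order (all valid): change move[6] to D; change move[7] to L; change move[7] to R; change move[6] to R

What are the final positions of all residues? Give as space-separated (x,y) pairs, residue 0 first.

Initial moves: LLDLLDRD
Fold: move[6]->D => LLDLLDDD (positions: [(0, 0), (-1, 0), (-2, 0), (-2, -1), (-3, -1), (-4, -1), (-4, -2), (-4, -3), (-4, -4)])
Fold: move[7]->L => LLDLLDDL (positions: [(0, 0), (-1, 0), (-2, 0), (-2, -1), (-3, -1), (-4, -1), (-4, -2), (-4, -3), (-5, -3)])
Fold: move[7]->R => LLDLLDDR (positions: [(0, 0), (-1, 0), (-2, 0), (-2, -1), (-3, -1), (-4, -1), (-4, -2), (-4, -3), (-3, -3)])
Fold: move[6]->R => LLDLLDRR (positions: [(0, 0), (-1, 0), (-2, 0), (-2, -1), (-3, -1), (-4, -1), (-4, -2), (-3, -2), (-2, -2)])

Answer: (0,0) (-1,0) (-2,0) (-2,-1) (-3,-1) (-4,-1) (-4,-2) (-3,-2) (-2,-2)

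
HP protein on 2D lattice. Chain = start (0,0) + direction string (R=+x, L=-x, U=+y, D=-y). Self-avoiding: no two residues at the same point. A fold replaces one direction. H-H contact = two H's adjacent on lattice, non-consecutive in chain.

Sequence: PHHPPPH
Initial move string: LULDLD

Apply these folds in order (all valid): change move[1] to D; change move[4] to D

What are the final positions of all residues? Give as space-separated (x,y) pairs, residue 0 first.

Answer: (0,0) (-1,0) (-1,-1) (-2,-1) (-2,-2) (-2,-3) (-2,-4)

Derivation:
Initial moves: LULDLD
Fold: move[1]->D => LDLDLD (positions: [(0, 0), (-1, 0), (-1, -1), (-2, -1), (-2, -2), (-3, -2), (-3, -3)])
Fold: move[4]->D => LDLDDD (positions: [(0, 0), (-1, 0), (-1, -1), (-2, -1), (-2, -2), (-2, -3), (-2, -4)])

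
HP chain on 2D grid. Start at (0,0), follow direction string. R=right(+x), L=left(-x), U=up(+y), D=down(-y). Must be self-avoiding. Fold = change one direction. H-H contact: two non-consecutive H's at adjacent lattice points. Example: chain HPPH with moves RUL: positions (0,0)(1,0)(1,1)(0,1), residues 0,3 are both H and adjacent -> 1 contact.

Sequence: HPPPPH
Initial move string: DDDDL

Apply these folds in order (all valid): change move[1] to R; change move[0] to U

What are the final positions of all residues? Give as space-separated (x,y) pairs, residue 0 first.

Initial moves: DDDDL
Fold: move[1]->R => DRDDL (positions: [(0, 0), (0, -1), (1, -1), (1, -2), (1, -3), (0, -3)])
Fold: move[0]->U => URDDL (positions: [(0, 0), (0, 1), (1, 1), (1, 0), (1, -1), (0, -1)])

Answer: (0,0) (0,1) (1,1) (1,0) (1,-1) (0,-1)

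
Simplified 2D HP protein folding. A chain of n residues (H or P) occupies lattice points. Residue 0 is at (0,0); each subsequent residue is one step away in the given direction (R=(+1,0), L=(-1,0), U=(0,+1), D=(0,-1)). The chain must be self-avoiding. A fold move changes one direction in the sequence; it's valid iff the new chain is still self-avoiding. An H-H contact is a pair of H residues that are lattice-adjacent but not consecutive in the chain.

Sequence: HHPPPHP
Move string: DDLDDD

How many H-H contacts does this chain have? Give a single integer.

Positions: [(0, 0), (0, -1), (0, -2), (-1, -2), (-1, -3), (-1, -4), (-1, -5)]
No H-H contacts found.

Answer: 0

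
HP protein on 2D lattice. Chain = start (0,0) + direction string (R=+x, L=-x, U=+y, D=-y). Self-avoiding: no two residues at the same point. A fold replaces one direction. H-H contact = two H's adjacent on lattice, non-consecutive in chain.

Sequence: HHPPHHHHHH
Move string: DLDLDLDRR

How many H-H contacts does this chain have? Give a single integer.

Answer: 1

Derivation:
Positions: [(0, 0), (0, -1), (-1, -1), (-1, -2), (-2, -2), (-2, -3), (-3, -3), (-3, -4), (-2, -4), (-1, -4)]
H-H contact: residue 5 @(-2,-3) - residue 8 @(-2, -4)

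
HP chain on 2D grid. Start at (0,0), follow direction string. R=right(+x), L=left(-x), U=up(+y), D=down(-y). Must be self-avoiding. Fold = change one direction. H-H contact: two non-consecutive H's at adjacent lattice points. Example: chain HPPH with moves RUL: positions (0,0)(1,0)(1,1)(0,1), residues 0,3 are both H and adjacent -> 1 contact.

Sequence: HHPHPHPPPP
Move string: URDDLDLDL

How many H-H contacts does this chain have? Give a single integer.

Positions: [(0, 0), (0, 1), (1, 1), (1, 0), (1, -1), (0, -1), (0, -2), (-1, -2), (-1, -3), (-2, -3)]
H-H contact: residue 0 @(0,0) - residue 3 @(1, 0)
H-H contact: residue 0 @(0,0) - residue 5 @(0, -1)

Answer: 2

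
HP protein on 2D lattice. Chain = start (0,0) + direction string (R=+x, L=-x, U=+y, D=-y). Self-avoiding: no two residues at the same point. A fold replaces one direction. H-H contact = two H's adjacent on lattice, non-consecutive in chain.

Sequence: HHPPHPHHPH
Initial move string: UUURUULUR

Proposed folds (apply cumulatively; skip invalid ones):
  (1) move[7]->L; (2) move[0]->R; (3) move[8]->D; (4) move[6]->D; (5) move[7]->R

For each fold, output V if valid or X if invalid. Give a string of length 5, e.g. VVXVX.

Initial: UUURUULUR -> [(0, 0), (0, 1), (0, 2), (0, 3), (1, 3), (1, 4), (1, 5), (0, 5), (0, 6), (1, 6)]
Fold 1: move[7]->L => UUURUULLR INVALID (collision), skipped
Fold 2: move[0]->R => RUURUULUR VALID
Fold 3: move[8]->D => RUURUULUD INVALID (collision), skipped
Fold 4: move[6]->D => RUURUUDUR INVALID (collision), skipped
Fold 5: move[7]->R => RUURUULRR INVALID (collision), skipped

Answer: XVXXX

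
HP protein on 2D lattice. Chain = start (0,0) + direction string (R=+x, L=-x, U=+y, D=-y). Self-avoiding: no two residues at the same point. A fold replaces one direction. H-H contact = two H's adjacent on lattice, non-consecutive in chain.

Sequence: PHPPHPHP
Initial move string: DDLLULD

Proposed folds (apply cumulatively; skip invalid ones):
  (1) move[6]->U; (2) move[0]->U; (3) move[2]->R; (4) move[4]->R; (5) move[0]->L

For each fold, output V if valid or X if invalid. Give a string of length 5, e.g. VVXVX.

Initial: DDLLULD -> [(0, 0), (0, -1), (0, -2), (-1, -2), (-2, -2), (-2, -1), (-3, -1), (-3, -2)]
Fold 1: move[6]->U => DDLLULU VALID
Fold 2: move[0]->U => UDLLULU INVALID (collision), skipped
Fold 3: move[2]->R => DDRLULU INVALID (collision), skipped
Fold 4: move[4]->R => DDLLRLU INVALID (collision), skipped
Fold 5: move[0]->L => LDLLULU VALID

Answer: VXXXV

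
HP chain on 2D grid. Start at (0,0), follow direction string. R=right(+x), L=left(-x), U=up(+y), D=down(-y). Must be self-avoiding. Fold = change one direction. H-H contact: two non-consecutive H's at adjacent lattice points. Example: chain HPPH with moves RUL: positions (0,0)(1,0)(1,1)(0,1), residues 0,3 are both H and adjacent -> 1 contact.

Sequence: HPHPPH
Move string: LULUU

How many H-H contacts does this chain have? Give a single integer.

Positions: [(0, 0), (-1, 0), (-1, 1), (-2, 1), (-2, 2), (-2, 3)]
No H-H contacts found.

Answer: 0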